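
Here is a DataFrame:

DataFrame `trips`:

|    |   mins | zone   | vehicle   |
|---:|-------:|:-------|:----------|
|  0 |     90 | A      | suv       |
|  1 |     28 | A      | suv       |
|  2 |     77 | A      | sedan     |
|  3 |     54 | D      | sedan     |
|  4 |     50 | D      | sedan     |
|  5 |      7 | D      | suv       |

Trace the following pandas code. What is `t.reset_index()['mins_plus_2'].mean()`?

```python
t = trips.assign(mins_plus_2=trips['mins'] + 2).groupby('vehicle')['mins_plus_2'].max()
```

add column mins_plus_2 = trips['mins'] + 2:
   mins zone vehicle  mins_plus_2
0    90    A     suv           92
1    28    A     suv           30
2    77    A   sedan           79
3    54    D   sedan           56
4    50    D   sedan           52
5     7    D     suv            9
group by vehicle, max of mins_plus_2:
vehicle
sedan    79
suv      92
Name: mins_plus_2, dtype: int64
reset_index():
  vehicle  mins_plus_2
0   sedan           79
1     suv           92
Hence 85.5.

85.5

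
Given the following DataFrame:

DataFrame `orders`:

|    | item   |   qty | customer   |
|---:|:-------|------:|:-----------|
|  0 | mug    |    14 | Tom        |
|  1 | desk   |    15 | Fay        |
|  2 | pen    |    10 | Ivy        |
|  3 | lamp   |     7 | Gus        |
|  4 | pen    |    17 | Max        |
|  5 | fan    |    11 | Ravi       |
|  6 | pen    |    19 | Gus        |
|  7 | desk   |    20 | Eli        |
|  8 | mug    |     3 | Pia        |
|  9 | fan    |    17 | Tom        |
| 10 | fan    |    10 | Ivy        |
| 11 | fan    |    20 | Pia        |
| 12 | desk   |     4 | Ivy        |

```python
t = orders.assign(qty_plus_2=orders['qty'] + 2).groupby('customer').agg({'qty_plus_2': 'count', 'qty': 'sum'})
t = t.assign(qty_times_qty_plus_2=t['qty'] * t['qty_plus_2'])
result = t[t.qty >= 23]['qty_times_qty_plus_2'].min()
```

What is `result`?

add column qty_plus_2 = orders['qty'] + 2:
    item  qty customer  qty_plus_2
0    mug   14      Tom          16
1   desk   15      Fay          17
2    pen   10      Ivy          12
3   lamp    7      Gus           9
4    pen   17      Max          19
5    fan   11     Ravi          13
6    pen   19      Gus          21
7   desk   20      Eli          22
8    mug    3      Pia           5
9    fan   17      Tom          19
10   fan   10      Ivy          12
11   fan   20      Pia          22
12  desk    4      Ivy           6
group by customer: count(qty_plus_2), sum(qty):
          qty_plus_2  qty
customer                 
Eli                1   20
Fay                1   15
Gus                2   26
Ivy                3   24
Max                1   17
Pia                2   23
Ravi               1   11
Tom                2   31
add column qty_times_qty_plus_2 = t['qty'] * t['qty_plus_2']:
          qty_plus_2  qty  qty_times_qty_plus_2
customer                                       
Eli                1   20                    20
Fay                1   15                    15
Gus                2   26                    52
Ivy                3   24                    72
Max                1   17                    17
Pia                2   23                    46
Ravi               1   11                    11
Tom                2   31                    62
filter rows where qty >= 23:
          qty_plus_2  qty  qty_times_qty_plus_2
customer                                       
Gus                2   26                    52
Ivy                3   24                    72
Pia                2   23                    46
Tom                2   31                    62
min of column 'qty_times_qty_plus_2' → 46

46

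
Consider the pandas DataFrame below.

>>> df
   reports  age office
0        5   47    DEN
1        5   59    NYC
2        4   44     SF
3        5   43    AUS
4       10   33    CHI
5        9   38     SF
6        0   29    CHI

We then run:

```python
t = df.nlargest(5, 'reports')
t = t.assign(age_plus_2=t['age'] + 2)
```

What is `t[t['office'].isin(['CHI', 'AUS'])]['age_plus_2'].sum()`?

80

take 5 rows with largest reports:
   reports  age office
4       10   33    CHI
5        9   38     SF
0        5   47    DEN
1        5   59    NYC
3        5   43    AUS
add column age_plus_2 = t['age'] + 2:
   reports  age office  age_plus_2
4       10   33    CHI          35
5        9   38     SF          40
0        5   47    DEN          49
1        5   59    NYC          61
3        5   43    AUS          45
filter rows where office in ['CHI', 'AUS']:
   reports  age office  age_plus_2
4       10   33    CHI          35
3        5   43    AUS          45
Reading off the sum of column 'age_plus_2', we get 80.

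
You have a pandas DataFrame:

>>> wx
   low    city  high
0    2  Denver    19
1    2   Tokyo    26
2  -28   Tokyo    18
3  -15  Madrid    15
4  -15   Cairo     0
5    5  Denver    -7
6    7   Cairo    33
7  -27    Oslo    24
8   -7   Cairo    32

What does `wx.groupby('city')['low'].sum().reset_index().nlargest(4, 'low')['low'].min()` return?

group by city, sum of low:
city
Cairo    -15
Denver     7
Madrid   -15
Oslo     -27
Tokyo    -26
Name: low, dtype: int64
reset_index():
     city  low
0   Cairo  -15
1  Denver    7
2  Madrid  -15
3    Oslo  -27
4   Tokyo  -26
take 4 rows with largest low:
     city  low
1  Denver    7
0   Cairo  -15
2  Madrid  -15
4   Tokyo  -26
min of column 'low' → -26

-26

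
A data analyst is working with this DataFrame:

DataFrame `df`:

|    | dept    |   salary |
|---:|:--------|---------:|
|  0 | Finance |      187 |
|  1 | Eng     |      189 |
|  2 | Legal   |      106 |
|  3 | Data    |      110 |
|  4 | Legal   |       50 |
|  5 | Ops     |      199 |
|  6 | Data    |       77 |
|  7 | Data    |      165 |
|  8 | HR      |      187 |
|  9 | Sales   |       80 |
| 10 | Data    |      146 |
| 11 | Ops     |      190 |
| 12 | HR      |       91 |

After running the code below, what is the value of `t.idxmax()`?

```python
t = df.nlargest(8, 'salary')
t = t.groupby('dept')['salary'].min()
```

take 8 rows with largest salary:
       dept  salary
5       Ops     199
11      Ops     190
1       Eng     189
0   Finance     187
8        HR     187
7      Data     165
10     Data     146
3      Data     110
group by dept, min of salary:
dept
Data       110
Eng        189
Finance    187
HR         187
Ops        190
Name: salary, dtype: int64

Ops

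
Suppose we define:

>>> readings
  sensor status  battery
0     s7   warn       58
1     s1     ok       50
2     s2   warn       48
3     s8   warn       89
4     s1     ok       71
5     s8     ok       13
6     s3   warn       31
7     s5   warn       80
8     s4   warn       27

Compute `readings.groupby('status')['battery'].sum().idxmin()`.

group by status, sum of battery:
status
ok      134
warn    333
Name: battery, dtype: int64

ok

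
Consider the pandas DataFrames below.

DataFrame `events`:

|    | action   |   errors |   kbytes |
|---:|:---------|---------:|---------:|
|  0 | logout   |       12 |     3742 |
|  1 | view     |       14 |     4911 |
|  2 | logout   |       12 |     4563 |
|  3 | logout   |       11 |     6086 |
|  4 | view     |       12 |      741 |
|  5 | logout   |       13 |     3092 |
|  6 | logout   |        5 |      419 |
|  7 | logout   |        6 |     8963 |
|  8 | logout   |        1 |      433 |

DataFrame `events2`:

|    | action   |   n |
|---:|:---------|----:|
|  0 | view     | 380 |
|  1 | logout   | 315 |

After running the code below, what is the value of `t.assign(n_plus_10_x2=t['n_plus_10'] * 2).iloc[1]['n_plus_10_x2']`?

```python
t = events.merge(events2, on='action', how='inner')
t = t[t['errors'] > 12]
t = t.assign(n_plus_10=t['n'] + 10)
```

650

merge on 'action' (how='inner') → 9 rows:
   action  errors  kbytes    n
0  logout      12    3742  315
1    view      14    4911  380
2  logout      12    4563  315
3  logout      11    6086  315
4    view      12     741  380
5  logout      13    3092  315
6  logout       5     419  315
7  logout       6    8963  315
8  logout       1     433  315
filter rows where errors > 12:
   action  errors  kbytes    n
1    view      14    4911  380
5  logout      13    3092  315
add column n_plus_10 = t['n'] + 10:
   action  errors  kbytes    n  n_plus_10
1    view      14    4911  380        390
5  logout      13    3092  315        325
add column n_plus_10_x2 = t['n_plus_10'] * 2:
   action  errors  kbytes    n  n_plus_10  n_plus_10_x2
1    view      14    4911  380        390           780
5  logout      13    3092  315        325           650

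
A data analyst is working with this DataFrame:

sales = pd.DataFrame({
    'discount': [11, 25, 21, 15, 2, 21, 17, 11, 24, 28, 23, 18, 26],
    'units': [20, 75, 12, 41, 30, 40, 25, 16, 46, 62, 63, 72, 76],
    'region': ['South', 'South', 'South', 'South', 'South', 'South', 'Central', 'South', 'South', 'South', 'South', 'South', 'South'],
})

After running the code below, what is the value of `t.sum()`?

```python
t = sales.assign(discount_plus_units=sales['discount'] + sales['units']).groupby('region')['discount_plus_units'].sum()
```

820

add column discount_plus_units = sales['discount'] + sales['units']:
    discount  units   region  discount_plus_units
0         11     20    South                   31
1         25     75    South                  100
2         21     12    South                   33
3         15     41    South                   56
4          2     30    South                   32
5         21     40    South                   61
6         17     25  Central                   42
7         11     16    South                   27
8         24     46    South                   70
9         28     62    South                   90
10        23     63    South                   86
11        18     72    South                   90
12        26     76    South                  102
group by region, sum of discount_plus_units:
region
Central     42
South      778
Name: discount_plus_units, dtype: int64
Finally, sum of the resulting series = 820.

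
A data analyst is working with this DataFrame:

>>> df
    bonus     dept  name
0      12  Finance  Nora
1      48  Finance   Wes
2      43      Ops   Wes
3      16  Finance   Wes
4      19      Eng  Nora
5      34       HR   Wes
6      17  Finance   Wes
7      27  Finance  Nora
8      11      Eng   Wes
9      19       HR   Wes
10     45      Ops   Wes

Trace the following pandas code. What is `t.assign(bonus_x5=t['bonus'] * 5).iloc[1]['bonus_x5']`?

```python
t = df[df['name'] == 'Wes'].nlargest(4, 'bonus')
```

filter rows where name == 'Wes':
    bonus     dept name
1      48  Finance  Wes
2      43      Ops  Wes
3      16  Finance  Wes
5      34       HR  Wes
6      17  Finance  Wes
8      11      Eng  Wes
9      19       HR  Wes
10     45      Ops  Wes
take 4 rows with largest bonus:
    bonus     dept name
1      48  Finance  Wes
10     45      Ops  Wes
2      43      Ops  Wes
5      34       HR  Wes
add column bonus_x5 = t['bonus'] * 5:
    bonus     dept name  bonus_x5
1      48  Finance  Wes       240
10     45      Ops  Wes       225
2      43      Ops  Wes       215
5      34       HR  Wes       170
Reading off the value at position 1, column 'bonus_x5', we get 225.

225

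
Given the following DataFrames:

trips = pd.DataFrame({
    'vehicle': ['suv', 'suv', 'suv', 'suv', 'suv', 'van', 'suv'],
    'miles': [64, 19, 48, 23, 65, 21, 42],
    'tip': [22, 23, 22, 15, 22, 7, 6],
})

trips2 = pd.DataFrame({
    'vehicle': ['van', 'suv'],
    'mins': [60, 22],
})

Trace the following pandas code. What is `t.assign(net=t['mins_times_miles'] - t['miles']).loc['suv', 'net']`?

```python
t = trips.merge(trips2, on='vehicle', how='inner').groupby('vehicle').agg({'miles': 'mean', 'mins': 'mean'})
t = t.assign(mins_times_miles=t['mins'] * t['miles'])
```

913.5

merge on 'vehicle' (how='inner') → 7 rows:
  vehicle  miles  tip  mins
0     suv     64   22    22
1     suv     19   23    22
2     suv     48   22    22
3     suv     23   15    22
4     suv     65   22    22
5     van     21    7    60
6     suv     42    6    22
group by vehicle: mean(miles), mean(mins):
         miles  mins
vehicle             
suv       43.5  22.0
van       21.0  60.0
add column mins_times_miles = t['mins'] * t['miles']:
         miles  mins  mins_times_miles
vehicle                               
suv       43.5  22.0             957.0
van       21.0  60.0            1260.0
add column net = t['mins_times_miles'] - t['miles']:
         miles  mins  mins_times_miles     net
vehicle                                       
suv       43.5  22.0             957.0   913.5
van       21.0  60.0            1260.0  1239.0
Hence 913.5.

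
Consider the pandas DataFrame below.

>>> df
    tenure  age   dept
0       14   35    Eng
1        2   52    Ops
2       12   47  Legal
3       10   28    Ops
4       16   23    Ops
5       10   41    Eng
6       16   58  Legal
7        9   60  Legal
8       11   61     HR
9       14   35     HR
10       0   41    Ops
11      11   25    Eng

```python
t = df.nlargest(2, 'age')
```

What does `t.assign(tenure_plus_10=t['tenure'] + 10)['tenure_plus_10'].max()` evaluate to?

take 2 rows with largest age:
   tenure  age   dept
8      11   61     HR
7       9   60  Legal
add column tenure_plus_10 = t['tenure'] + 10:
   tenure  age   dept  tenure_plus_10
8      11   61     HR              21
7       9   60  Legal              19
max of column 'tenure_plus_10' → 21

21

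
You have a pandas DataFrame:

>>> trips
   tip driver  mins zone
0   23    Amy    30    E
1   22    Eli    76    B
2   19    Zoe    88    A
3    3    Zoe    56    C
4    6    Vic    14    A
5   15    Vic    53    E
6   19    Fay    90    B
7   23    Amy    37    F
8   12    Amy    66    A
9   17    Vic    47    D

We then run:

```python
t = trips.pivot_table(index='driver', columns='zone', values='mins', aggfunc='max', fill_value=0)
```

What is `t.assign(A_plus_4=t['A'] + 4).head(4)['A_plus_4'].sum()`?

pivot: rows=driver, cols=zone, max(mins):
zone     A   B   C   D   E   F
driver                        
Amy     66   0   0   0  30  37
Eli      0  76   0   0   0   0
Fay      0  90   0   0   0   0
Vic     14   0   0  47  53   0
Zoe     88   0  56   0   0   0
add column A_plus_4 = t['A'] + 4:
zone     A   B   C   D   E   F  A_plus_4
driver                                  
Amy     66   0   0   0  30  37        70
Eli      0  76   0   0   0   0         4
Fay      0  90   0   0   0   0         4
Vic     14   0   0  47  53   0        18
Zoe     88   0  56   0   0   0        92
take first 4 rows:
zone     A   B  C   D   E   F  A_plus_4
driver                                 
Amy     66   0  0   0  30  37        70
Eli      0  76  0   0   0   0         4
Fay      0  90  0   0   0   0         4
Vic     14   0  0  47  53   0        18

96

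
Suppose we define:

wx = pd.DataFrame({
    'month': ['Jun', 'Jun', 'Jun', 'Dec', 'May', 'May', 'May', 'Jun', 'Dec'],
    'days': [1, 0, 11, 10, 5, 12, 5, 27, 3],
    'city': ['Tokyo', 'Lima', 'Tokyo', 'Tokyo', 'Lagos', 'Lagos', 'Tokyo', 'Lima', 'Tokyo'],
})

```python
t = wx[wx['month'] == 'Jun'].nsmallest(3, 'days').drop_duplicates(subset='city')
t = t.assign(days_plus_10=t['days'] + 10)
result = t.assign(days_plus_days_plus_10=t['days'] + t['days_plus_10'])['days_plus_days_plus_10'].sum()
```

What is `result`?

22

filter rows where month == 'Jun':
  month  days   city
0   Jun     1  Tokyo
1   Jun     0   Lima
2   Jun    11  Tokyo
7   Jun    27   Lima
take 3 rows with smallest days:
  month  days   city
1   Jun     0   Lima
0   Jun     1  Tokyo
2   Jun    11  Tokyo
drop duplicate city (keep=first):
  month  days   city
1   Jun     0   Lima
0   Jun     1  Tokyo
add column days_plus_10 = t['days'] + 10:
  month  days   city  days_plus_10
1   Jun     0   Lima            10
0   Jun     1  Tokyo            11
add column days_plus_days_plus_10 = t['days'] + t['days_plus_10']:
  month  days   city  days_plus_10  days_plus_days_plus_10
1   Jun     0   Lima            10                      10
0   Jun     1  Tokyo            11                      12
Then the sum of column 'days_plus_days_plus_10': 22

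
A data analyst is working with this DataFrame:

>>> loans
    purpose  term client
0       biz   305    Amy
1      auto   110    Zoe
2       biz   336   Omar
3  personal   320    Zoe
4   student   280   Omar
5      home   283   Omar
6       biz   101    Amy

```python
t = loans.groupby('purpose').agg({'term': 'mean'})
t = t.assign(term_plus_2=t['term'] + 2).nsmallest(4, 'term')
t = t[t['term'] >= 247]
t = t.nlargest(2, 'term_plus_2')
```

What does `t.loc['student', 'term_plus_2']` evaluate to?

282.0

group by purpose, mean of term:
                term
purpose             
auto      110.000000
biz       247.333333
home      283.000000
personal  320.000000
student   280.000000
add column term_plus_2 = t['term'] + 2:
                term  term_plus_2
purpose                          
auto      110.000000   112.000000
biz       247.333333   249.333333
home      283.000000   285.000000
personal  320.000000   322.000000
student   280.000000   282.000000
take 4 rows with smallest term:
               term  term_plus_2
purpose                         
auto     110.000000   112.000000
biz      247.333333   249.333333
student  280.000000   282.000000
home     283.000000   285.000000
filter rows where term >= 247:
               term  term_plus_2
purpose                         
biz      247.333333   249.333333
student  280.000000   282.000000
home     283.000000   285.000000
take 2 rows with largest term_plus_2:
          term  term_plus_2
purpose                    
home     283.0        285.0
student  280.0        282.0
The value at row 'student', column 'term_plus_2' is 282.0.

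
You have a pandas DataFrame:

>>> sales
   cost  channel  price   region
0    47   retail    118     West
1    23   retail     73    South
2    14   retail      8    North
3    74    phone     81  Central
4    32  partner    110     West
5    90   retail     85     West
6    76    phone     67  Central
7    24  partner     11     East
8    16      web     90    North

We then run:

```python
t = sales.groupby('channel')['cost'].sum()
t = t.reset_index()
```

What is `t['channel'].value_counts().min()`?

1

group by channel, sum of cost:
channel
partner     56
phone      150
retail     174
web         16
Name: cost, dtype: int64
reset_index():
   channel  cost
0  partner    56
1    phone   150
2   retail   174
3      web    16
value_counts of channel:
channel
partner    1
phone      1
retail     1
web        1
Name: count, dtype: int64
min of the resulting series → 1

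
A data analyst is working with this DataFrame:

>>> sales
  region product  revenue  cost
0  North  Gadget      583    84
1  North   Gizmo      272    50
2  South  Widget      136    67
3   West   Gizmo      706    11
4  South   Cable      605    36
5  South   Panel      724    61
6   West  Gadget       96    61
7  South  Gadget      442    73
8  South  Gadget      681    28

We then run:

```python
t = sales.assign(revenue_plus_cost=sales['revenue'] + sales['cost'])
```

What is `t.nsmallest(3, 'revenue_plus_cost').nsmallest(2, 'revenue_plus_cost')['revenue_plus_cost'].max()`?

add column revenue_plus_cost = sales['revenue'] + sales['cost']:
  region product  revenue  cost  revenue_plus_cost
0  North  Gadget      583    84                667
1  North   Gizmo      272    50                322
2  South  Widget      136    67                203
3   West   Gizmo      706    11                717
4  South   Cable      605    36                641
5  South   Panel      724    61                785
6   West  Gadget       96    61                157
7  South  Gadget      442    73                515
8  South  Gadget      681    28                709
take 3 rows with smallest revenue_plus_cost:
  region product  revenue  cost  revenue_plus_cost
6   West  Gadget       96    61                157
2  South  Widget      136    67                203
1  North   Gizmo      272    50                322
take 2 rows with smallest revenue_plus_cost:
  region product  revenue  cost  revenue_plus_cost
6   West  Gadget       96    61                157
2  South  Widget      136    67                203
Finally, max of column 'revenue_plus_cost' = 203.

203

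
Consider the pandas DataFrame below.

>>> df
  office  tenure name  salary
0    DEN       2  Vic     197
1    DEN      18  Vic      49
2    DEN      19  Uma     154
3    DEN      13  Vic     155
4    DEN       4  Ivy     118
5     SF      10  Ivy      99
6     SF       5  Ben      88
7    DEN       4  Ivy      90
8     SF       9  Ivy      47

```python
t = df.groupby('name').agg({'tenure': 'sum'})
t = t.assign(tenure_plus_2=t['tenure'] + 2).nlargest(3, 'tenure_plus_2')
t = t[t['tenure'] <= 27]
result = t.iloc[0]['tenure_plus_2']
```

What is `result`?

29

group by name, sum of tenure:
      tenure
name        
Ben        5
Ivy       27
Uma       19
Vic       33
add column tenure_plus_2 = t['tenure'] + 2:
      tenure  tenure_plus_2
name                       
Ben        5              7
Ivy       27             29
Uma       19             21
Vic       33             35
take 3 rows with largest tenure_plus_2:
      tenure  tenure_plus_2
name                       
Vic       33             35
Ivy       27             29
Uma       19             21
filter rows where tenure <= 27:
      tenure  tenure_plus_2
name                       
Ivy       27             29
Uma       19             21
So iloc[0]['tenure_plus_2'] = 29.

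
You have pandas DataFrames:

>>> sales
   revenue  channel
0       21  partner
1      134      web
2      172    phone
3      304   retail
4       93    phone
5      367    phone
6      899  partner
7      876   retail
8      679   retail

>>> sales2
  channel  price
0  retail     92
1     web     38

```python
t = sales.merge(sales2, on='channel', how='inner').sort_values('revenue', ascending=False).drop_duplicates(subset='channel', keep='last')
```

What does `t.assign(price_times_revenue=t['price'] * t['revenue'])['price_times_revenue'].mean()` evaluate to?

merge on 'channel' (how='inner') → 4 rows:
   revenue channel  price
0      134     web     38
1      304  retail     92
2      876  retail     92
3      679  retail     92
sort by revenue descending:
   revenue channel  price
2      876  retail     92
3      679  retail     92
1      304  retail     92
0      134     web     38
drop duplicate channel (keep=last):
   revenue channel  price
1      304  retail     92
0      134     web     38
add column price_times_revenue = t['price'] * t['revenue']:
   revenue channel  price  price_times_revenue
1      304  retail     92                27968
0      134     web     38                 5092
Finally, mean of column 'price_times_revenue' = 16530.0.

16530.0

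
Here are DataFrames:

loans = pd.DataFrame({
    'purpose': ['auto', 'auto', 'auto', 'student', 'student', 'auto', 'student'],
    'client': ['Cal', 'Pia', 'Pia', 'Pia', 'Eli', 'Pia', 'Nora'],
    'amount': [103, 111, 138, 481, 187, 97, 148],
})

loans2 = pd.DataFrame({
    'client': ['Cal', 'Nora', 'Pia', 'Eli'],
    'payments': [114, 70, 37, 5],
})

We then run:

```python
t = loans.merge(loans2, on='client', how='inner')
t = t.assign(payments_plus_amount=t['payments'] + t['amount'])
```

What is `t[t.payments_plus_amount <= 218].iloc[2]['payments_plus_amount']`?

175

merge on 'client' (how='inner') → 7 rows:
   purpose client  amount  payments
0     auto    Cal     103       114
1     auto    Pia     111        37
2     auto    Pia     138        37
3  student    Pia     481        37
4  student    Eli     187         5
5     auto    Pia      97        37
6  student   Nora     148        70
add column payments_plus_amount = t['payments'] + t['amount']:
   purpose client  amount  payments  payments_plus_amount
0     auto    Cal     103       114                   217
1     auto    Pia     111        37                   148
2     auto    Pia     138        37                   175
3  student    Pia     481        37                   518
4  student    Eli     187         5                   192
5     auto    Pia      97        37                   134
6  student   Nora     148        70                   218
filter rows where payments_plus_amount <= 218:
   purpose client  amount  payments  payments_plus_amount
0     auto    Cal     103       114                   217
1     auto    Pia     111        37                   148
2     auto    Pia     138        37                   175
4  student    Eli     187         5                   192
5     auto    Pia      97        37                   134
6  student   Nora     148        70                   218
Then the value at position 2, column 'payments_plus_amount': 175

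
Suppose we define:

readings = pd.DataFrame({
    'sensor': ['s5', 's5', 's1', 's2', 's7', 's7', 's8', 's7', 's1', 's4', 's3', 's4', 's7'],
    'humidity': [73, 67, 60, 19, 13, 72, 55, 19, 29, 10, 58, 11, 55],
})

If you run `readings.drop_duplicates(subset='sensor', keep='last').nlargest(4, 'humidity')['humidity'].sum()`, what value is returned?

235

drop duplicate sensor (keep=last):
   sensor  humidity
1      s5        67
3      s2        19
6      s8        55
8      s1        29
10     s3        58
11     s4        11
12     s7        55
take 4 rows with largest humidity:
   sensor  humidity
1      s5        67
10     s3        58
6      s8        55
12     s7        55
Hence 235.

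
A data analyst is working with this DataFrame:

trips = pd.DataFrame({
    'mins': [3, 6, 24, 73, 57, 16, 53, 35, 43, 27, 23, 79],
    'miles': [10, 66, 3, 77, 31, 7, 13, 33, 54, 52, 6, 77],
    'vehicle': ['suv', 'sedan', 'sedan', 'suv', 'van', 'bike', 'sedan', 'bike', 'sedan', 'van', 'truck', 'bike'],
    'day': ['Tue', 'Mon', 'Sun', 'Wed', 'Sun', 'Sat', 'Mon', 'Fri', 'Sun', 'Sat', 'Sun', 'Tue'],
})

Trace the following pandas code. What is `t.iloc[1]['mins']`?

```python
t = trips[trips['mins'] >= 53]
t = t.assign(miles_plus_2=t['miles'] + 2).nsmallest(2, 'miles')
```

filter rows where mins >= 53:
    mins  miles vehicle  day
3     73     77     suv  Wed
4     57     31     van  Sun
6     53     13   sedan  Mon
11    79     77    bike  Tue
add column miles_plus_2 = t['miles'] + 2:
    mins  miles vehicle  day  miles_plus_2
3     73     77     suv  Wed            79
4     57     31     van  Sun            33
6     53     13   sedan  Mon            15
11    79     77    bike  Tue            79
take 2 rows with smallest miles:
   mins  miles vehicle  day  miles_plus_2
6    53     13   sedan  Mon            15
4    57     31     van  Sun            33
Reading off the value at position 1, column 'mins', we get 57.

57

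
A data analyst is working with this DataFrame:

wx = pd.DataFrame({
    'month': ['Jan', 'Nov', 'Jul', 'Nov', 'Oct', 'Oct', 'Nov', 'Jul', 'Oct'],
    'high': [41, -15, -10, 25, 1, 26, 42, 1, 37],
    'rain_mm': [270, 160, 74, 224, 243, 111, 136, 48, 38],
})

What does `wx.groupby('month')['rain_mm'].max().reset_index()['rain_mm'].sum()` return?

811

group by month, max of rain_mm:
month
Jan    270
Jul     74
Nov    224
Oct    243
Name: rain_mm, dtype: int64
reset_index():
  month  rain_mm
0   Jan      270
1   Jul       74
2   Nov      224
3   Oct      243
Finally, sum of column 'rain_mm' = 811.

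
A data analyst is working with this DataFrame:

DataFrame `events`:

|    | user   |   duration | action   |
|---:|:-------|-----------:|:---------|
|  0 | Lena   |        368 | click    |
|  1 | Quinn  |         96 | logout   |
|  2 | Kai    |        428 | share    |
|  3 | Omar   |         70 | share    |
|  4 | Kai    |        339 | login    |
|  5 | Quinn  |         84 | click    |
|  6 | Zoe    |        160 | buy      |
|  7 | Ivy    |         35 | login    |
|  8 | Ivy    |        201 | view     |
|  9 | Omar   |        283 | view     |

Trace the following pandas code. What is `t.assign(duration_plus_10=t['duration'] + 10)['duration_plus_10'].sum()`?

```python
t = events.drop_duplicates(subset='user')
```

1217

drop duplicate user (keep=first):
    user  duration  action
0   Lena       368   click
1  Quinn        96  logout
2    Kai       428   share
3   Omar        70   share
6    Zoe       160     buy
7    Ivy        35   login
add column duration_plus_10 = t['duration'] + 10:
    user  duration  action  duration_plus_10
0   Lena       368   click               378
1  Quinn        96  logout               106
2    Kai       428   share               438
3   Omar        70   share                80
6    Zoe       160     buy               170
7    Ivy        35   login                45
Hence 1217.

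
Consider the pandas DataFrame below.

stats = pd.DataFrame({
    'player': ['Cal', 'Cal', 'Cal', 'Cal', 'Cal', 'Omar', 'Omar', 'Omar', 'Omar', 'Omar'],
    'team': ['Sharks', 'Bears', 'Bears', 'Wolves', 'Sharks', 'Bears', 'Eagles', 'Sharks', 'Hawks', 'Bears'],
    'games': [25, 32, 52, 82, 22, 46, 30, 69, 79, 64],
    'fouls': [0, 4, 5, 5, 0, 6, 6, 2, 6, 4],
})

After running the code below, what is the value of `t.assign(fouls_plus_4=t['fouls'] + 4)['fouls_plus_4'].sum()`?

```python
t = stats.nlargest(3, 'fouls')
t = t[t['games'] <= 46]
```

take 3 rows with largest fouls:
  player    team  games  fouls
5   Omar   Bears     46      6
6   Omar  Eagles     30      6
8   Omar   Hawks     79      6
filter rows where games <= 46:
  player    team  games  fouls
5   Omar   Bears     46      6
6   Omar  Eagles     30      6
add column fouls_plus_4 = t['fouls'] + 4:
  player    team  games  fouls  fouls_plus_4
5   Omar   Bears     46      6            10
6   Omar  Eagles     30      6            10

20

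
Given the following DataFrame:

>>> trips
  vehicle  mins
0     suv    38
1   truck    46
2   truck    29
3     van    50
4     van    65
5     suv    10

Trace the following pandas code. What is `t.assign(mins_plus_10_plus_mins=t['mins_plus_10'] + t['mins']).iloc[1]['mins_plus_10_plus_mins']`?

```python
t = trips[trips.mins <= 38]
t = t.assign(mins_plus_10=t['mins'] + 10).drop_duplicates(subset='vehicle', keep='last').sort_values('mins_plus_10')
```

filter rows where mins <= 38:
  vehicle  mins
0     suv    38
2   truck    29
5     suv    10
add column mins_plus_10 = t['mins'] + 10:
  vehicle  mins  mins_plus_10
0     suv    38            48
2   truck    29            39
5     suv    10            20
drop duplicate vehicle (keep=last):
  vehicle  mins  mins_plus_10
2   truck    29            39
5     suv    10            20
sort by mins_plus_10:
  vehicle  mins  mins_plus_10
5     suv    10            20
2   truck    29            39
add column mins_plus_10_plus_mins = t['mins_plus_10'] + t['mins']:
  vehicle  mins  mins_plus_10  mins_plus_10_plus_mins
5     suv    10            20                      30
2   truck    29            39                      68
So iloc[1]['mins_plus_10_plus_mins'] = 68.

68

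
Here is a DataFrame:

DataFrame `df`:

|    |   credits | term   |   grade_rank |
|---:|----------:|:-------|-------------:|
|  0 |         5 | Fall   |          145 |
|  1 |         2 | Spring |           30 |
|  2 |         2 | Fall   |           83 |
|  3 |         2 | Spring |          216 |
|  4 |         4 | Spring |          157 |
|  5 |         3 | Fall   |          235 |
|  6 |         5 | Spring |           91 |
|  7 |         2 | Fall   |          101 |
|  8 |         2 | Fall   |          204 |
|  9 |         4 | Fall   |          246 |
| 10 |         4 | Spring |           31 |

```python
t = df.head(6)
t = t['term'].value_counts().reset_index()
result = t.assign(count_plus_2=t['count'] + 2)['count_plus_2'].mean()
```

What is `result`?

take first 6 rows:
   credits    term  grade_rank
0        5    Fall         145
1        2  Spring          30
2        2    Fall          83
3        2  Spring         216
4        4  Spring         157
5        3    Fall         235
value_counts of term:
term
Fall      3
Spring    3
Name: count, dtype: int64
reset_index():
     term  count
0    Fall      3
1  Spring      3
add column count_plus_2 = t['count'] + 2:
     term  count  count_plus_2
0    Fall      3             5
1  Spring      3             5
Hence 5.0.

5.0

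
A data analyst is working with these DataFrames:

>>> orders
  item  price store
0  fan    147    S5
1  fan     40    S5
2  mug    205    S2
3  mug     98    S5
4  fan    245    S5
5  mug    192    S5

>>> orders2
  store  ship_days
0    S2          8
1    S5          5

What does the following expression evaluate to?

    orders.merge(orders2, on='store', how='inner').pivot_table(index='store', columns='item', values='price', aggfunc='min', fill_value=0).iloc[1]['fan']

merge on 'store' (how='inner') → 6 rows:
  item  price store  ship_days
0  fan    147    S5          5
1  fan     40    S5          5
2  mug    205    S2          8
3  mug     98    S5          5
4  fan    245    S5          5
5  mug    192    S5          5
pivot: rows=store, cols=item, min(price):
item   fan  mug
store          
S2       0  205
S5      40   98
Finally, value at position 1, column 'fan' = 40.

40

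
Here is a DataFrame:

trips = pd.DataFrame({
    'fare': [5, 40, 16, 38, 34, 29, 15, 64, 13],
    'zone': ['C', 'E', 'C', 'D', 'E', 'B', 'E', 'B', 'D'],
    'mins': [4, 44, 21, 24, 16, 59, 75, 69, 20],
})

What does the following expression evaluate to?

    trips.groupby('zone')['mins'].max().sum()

group by zone, max of mins:
zone
B    69
C    21
D    24
E    75
Name: mins, dtype: int64
Reading off the sum of the resulting series, we get 189.

189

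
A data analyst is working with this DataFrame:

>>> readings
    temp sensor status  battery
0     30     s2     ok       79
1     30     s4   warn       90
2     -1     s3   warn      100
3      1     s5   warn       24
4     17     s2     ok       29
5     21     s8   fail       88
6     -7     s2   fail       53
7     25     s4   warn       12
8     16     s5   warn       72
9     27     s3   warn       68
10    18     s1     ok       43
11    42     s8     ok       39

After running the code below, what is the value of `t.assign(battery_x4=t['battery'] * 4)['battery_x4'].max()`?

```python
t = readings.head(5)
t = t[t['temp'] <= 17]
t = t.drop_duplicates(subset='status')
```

400

take first 5 rows:
   temp sensor status  battery
0    30     s2     ok       79
1    30     s4   warn       90
2    -1     s3   warn      100
3     1     s5   warn       24
4    17     s2     ok       29
filter rows where temp <= 17:
   temp sensor status  battery
2    -1     s3   warn      100
3     1     s5   warn       24
4    17     s2     ok       29
drop duplicate status (keep=first):
   temp sensor status  battery
2    -1     s3   warn      100
4    17     s2     ok       29
add column battery_x4 = t['battery'] * 4:
   temp sensor status  battery  battery_x4
2    -1     s3   warn      100         400
4    17     s2     ok       29         116
Taking the max of column 'battery_x4' gives 400.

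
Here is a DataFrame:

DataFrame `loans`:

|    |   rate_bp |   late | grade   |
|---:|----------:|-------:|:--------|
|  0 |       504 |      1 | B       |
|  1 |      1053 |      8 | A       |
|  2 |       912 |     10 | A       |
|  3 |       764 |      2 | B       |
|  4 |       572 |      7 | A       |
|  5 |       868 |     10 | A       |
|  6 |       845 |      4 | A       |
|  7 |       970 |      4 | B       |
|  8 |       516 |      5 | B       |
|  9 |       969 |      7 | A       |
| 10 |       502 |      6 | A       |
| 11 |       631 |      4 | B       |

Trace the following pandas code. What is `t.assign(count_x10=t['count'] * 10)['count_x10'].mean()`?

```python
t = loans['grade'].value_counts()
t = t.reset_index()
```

60.0

value_counts of grade:
grade
A    7
B    5
Name: count, dtype: int64
reset_index():
  grade  count
0     A      7
1     B      5
add column count_x10 = t['count'] * 10:
  grade  count  count_x10
0     A      7         70
1     B      5         50
Finally, mean of column 'count_x10' = 60.0.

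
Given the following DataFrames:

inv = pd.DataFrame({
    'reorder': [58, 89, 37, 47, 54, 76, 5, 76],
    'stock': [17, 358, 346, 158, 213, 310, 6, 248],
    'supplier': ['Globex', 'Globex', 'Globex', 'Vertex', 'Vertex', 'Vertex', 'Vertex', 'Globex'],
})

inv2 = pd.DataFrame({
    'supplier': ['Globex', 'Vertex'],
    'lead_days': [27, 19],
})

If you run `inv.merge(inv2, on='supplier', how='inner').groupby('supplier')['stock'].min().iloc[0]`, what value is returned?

17

merge on 'supplier' (how='inner') → 8 rows:
   reorder  stock supplier  lead_days
0       58     17   Globex         27
1       89    358   Globex         27
2       37    346   Globex         27
3       47    158   Vertex         19
4       54    213   Vertex         19
5       76    310   Vertex         19
6        5      6   Vertex         19
7       76    248   Globex         27
group by supplier, min of stock:
supplier
Globex    17
Vertex     6
Name: stock, dtype: int64
Taking the value at position 0 gives 17.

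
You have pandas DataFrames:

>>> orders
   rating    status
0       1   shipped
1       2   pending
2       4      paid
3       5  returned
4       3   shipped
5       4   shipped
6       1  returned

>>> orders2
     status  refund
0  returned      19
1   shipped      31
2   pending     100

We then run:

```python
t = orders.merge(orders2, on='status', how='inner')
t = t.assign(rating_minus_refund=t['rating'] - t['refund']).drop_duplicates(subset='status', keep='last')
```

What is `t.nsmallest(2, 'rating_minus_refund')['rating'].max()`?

merge on 'status' (how='inner') → 6 rows:
   rating    status  refund
0       1   shipped      31
1       2   pending     100
2       5  returned      19
3       3   shipped      31
4       4   shipped      31
5       1  returned      19
add column rating_minus_refund = t['rating'] - t['refund']:
   rating    status  refund  rating_minus_refund
0       1   shipped      31                  -30
1       2   pending     100                  -98
2       5  returned      19                  -14
3       3   shipped      31                  -28
4       4   shipped      31                  -27
5       1  returned      19                  -18
drop duplicate status (keep=last):
   rating    status  refund  rating_minus_refund
1       2   pending     100                  -98
4       4   shipped      31                  -27
5       1  returned      19                  -18
take 2 rows with smallest rating_minus_refund:
   rating   status  refund  rating_minus_refund
1       2  pending     100                  -98
4       4  shipped      31                  -27
Then the max of column 'rating': 4

4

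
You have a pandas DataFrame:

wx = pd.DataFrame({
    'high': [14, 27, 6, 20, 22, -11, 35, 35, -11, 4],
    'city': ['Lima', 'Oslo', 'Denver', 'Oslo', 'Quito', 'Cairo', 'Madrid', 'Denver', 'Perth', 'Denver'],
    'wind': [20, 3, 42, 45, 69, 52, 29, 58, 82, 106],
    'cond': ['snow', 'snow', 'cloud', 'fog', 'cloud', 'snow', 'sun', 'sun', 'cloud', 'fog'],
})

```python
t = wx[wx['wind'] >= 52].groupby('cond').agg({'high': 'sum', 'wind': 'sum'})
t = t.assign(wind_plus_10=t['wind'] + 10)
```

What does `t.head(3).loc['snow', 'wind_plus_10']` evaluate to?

62

filter rows where wind >= 52:
   high    city  wind   cond
4    22   Quito    69  cloud
5   -11   Cairo    52   snow
7    35  Denver    58    sun
8   -11   Perth    82  cloud
9     4  Denver   106    fog
group by cond: sum(high), sum(wind):
       high  wind
cond             
cloud    11   151
fog       4   106
snow    -11    52
sun      35    58
add column wind_plus_10 = t['wind'] + 10:
       high  wind  wind_plus_10
cond                           
cloud    11   151           161
fog       4   106           116
snow    -11    52            62
sun      35    58            68
take first 3 rows:
       high  wind  wind_plus_10
cond                           
cloud    11   151           161
fog       4   106           116
snow    -11    52            62
Taking the value at row 'snow', column 'wind_plus_10' gives 62.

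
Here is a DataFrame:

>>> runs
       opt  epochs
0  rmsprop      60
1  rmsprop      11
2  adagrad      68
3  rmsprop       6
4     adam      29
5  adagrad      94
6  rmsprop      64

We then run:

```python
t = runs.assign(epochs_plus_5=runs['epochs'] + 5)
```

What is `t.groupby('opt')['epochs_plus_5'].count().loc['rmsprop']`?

add column epochs_plus_5 = runs['epochs'] + 5:
       opt  epochs  epochs_plus_5
0  rmsprop      60             65
1  rmsprop      11             16
2  adagrad      68             73
3  rmsprop       6             11
4     adam      29             34
5  adagrad      94             99
6  rmsprop      64             69
group by opt, count of epochs_plus_5:
opt
adagrad    2
adam       1
rmsprop    4
Name: epochs_plus_5, dtype: int64
Reading off the value at index 'rmsprop', we get 4.

4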